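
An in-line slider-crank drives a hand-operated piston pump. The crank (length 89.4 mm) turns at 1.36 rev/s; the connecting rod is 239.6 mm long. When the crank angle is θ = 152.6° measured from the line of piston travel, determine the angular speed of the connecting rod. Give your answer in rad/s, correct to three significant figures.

2.87

ω = 8.545 rad/s (converted from 1.36 rev/s).
The rod makes angle φ with the slider axis where L sinφ = r sinθ; differentiating, L cosφ·φ̇ = r ω cosθ.
L cosφ = √(L² − r² sin²θ) = 0.23604 m.
|ω_rod| = r ω |cosθ| / √(L² − r² sin²θ) = 0.0894·8.545·0.88782/0.23604 = 2.8734 rad/s.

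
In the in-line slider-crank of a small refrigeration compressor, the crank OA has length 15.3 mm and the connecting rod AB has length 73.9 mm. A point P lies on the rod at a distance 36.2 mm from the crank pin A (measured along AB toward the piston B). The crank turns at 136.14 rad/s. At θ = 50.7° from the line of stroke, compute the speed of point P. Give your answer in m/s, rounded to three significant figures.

1.84

ω = 136.1 rad/s.  Crank-pin speed |V_A| = rω = 2.0829 m/s, perpendicular to OA.
Rod angle: sinφ = −(r/L) sinθ ⇒ φ = -9.219°; ω_rod = −rω cosθ/√(L²−r²sin²θ) = -18.086 rad/s.
V_P = V_A + ω_rod × AP, with AP = 0.0362 m along the rod.
Components: V_Px = −rω sinθ − a·ω_rod·sinφ = -1.7168 m/s;  V_Py = rω cosθ + a·ω_rod·cosφ = +0.67304 m/s.
|V_P| = √(V_Px² + V_Py²) = 1.844 m/s.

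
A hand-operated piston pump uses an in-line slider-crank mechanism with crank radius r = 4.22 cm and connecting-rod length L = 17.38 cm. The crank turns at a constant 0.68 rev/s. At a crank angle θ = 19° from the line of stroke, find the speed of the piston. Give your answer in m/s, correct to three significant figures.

ω = 2π·0.68 = 4.273 rad/s
For an in-line slider-crank, x = r cosθ + √(L² − r² sin²θ), so v = −rω sinθ·[1 + r cosθ/√(L² − r² sin²θ)].
With r = 0.0422 m, L = 0.1738 m, θ = 19°: √(L² − r² sin²θ) = 0.17326 m.
v = −0.0422·4.273·0.32557·[1 + 0.0422·0.94552/0.17326] = -0.072219 m/s.
|v| = 0.072219 m/s.

0.0722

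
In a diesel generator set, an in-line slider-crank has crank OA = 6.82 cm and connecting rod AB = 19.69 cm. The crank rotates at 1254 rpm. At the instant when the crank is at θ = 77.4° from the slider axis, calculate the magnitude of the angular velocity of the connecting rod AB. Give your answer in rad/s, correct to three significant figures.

ω = 131.3 rad/s (converted from 1254 rpm).
The rod makes angle φ with the slider axis where L sinφ = r sinθ; differentiating, L cosφ·φ̇ = r ω cosθ.
L cosφ = √(L² − r² sin²θ) = 0.18531 m.
|ω_rod| = r ω |cosθ| / √(L² − r² sin²θ) = 0.0682·131.3·0.21814/0.18531 = 10.543 rad/s.

10.5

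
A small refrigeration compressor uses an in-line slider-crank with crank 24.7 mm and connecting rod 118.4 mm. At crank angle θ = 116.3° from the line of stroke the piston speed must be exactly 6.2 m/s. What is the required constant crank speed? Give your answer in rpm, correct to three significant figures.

2950

For an in-line slider-crank, |v_piston| = rω|sinθ|·[1 + r cosθ/√(L² − r² sin²θ)].
With r = 0.0247 m, L = 0.1184 m, θ = 116.3°: the bracketed kinematic factor |dx/dθ| = 0.02006 m.
ω = v/|dx/dθ| = 6.2/0.02006 = 309.08 rad/s.
N = 60ω/(2π) = 2951.5 rpm.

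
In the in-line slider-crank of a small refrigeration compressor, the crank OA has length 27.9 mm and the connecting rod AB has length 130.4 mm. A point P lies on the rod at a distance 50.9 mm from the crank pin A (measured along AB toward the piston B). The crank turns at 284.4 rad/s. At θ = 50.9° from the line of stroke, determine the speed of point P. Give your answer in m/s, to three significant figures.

7.17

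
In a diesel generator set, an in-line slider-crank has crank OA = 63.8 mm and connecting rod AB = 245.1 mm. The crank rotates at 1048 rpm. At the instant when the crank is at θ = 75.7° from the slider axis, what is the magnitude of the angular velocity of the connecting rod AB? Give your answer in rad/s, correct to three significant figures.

ω = 109.7 rad/s (converted from 1048 rpm).
The rod makes angle φ with the slider axis where L sinφ = r sinθ; differentiating, L cosφ·φ̇ = r ω cosθ.
L cosφ = √(L² − r² sin²θ) = 0.23717 m.
|ω_rod| = r ω |cosθ| / √(L² − r² sin²θ) = 0.0638·109.7·0.24700/0.23717 = 7.2918 rad/s.

7.29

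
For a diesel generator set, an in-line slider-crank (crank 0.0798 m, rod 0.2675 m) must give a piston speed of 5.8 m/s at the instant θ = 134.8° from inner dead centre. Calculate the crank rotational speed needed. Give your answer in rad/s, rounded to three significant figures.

130

For an in-line slider-crank, |v_piston| = rω|sinθ|·[1 + r cosθ/√(L² − r² sin²θ)].
With r = 0.0798 m, L = 0.2675 m, θ = 134.8°: the bracketed kinematic factor |dx/dθ| = 0.044445 m.
ω = v/|dx/dθ| = 5.8/0.044445 = 130.5 rad/s.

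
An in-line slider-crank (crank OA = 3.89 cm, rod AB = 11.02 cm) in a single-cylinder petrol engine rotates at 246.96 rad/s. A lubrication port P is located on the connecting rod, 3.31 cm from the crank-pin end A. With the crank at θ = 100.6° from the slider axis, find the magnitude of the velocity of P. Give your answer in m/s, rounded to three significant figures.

9.33

ω = 247 rad/s.  Crank-pin speed |V_A| = rω = 9.6067 m/s, perpendicular to OA.
Rod angle: sinφ = −(r/L) sinθ ⇒ φ = -20.302°; ω_rod = −rω cosθ/√(L²−r²sin²θ) = +17.098 rad/s.
V_P = V_A + ω_rod × AP, with AP = 0.0331 m along the rod.
Components: V_Px = −rω sinθ − a·ω_rod·sinφ = -9.2464 m/s;  V_Py = rω cosθ + a·ω_rod·cosφ = -1.2364 m/s.
|V_P| = √(V_Px² + V_Py²) = 9.3287 m/s.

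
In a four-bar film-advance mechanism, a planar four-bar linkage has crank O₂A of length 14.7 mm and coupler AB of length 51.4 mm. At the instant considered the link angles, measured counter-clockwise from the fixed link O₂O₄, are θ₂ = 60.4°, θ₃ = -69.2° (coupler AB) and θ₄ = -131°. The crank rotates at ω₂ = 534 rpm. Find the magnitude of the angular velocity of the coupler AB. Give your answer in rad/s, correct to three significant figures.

ω₂ = 55.92 rad/s (from 534 rpm).
Differentiating the loop-closure r₂e^{iθ₂}+r₃e^{iθ₃}=r₁+r₄e^{iθ₄} gives r₂ω₂e^{iθ₂}+r₃ω₃e^{iθ₃}=r₄ω₄e^{iθ₄}.
Eliminating the other unknown: ω₃ = r₂ω₂ sin(θ₄−θ₂) / [r₃ sin(θ₃−θ₄)].
Numerator sine = +0.19766; denominator sine = +0.88130.
Result = 0.0147·55.92·(+0.19766) / (0.0514·(+0.88130)) = +3.5868 rad/s; magnitude 3.5868 rad/s.

3.59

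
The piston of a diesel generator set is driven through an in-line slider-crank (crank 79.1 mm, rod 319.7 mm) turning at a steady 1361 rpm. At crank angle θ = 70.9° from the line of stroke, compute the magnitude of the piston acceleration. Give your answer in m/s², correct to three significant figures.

207

ω = 2π·1361/60 = 142.5 rad/s
x(θ) = r cosθ + √(L² − r² sin²θ); with ω constant, a = ω²·d²x/dθ².
d²x/dθ² = −r cosθ − r²(cos2θ)/√u − r⁴ sin²2θ/(4u^{3/2}),  u = L² − r² sin²θ = 0.0966212 m².
Substituting r = 0.0791 m, L = 0.3197 m, θ = 70.9°: d²x/dθ² = -0.010189 m.
a = ω²·d²x/dθ² = (142.5)²·(-0.010189) = -206.97 m/s²;  |a| = 206.97 m/s².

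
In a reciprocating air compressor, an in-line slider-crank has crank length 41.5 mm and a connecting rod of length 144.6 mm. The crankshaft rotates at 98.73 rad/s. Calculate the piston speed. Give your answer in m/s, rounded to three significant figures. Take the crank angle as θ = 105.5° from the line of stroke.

ω = 98.73 rad/s
For an in-line slider-crank, x = r cosθ + √(L² − r² sin²θ), so v = −rω sinθ·[1 + r cosθ/√(L² − r² sin²θ)].
With r = 0.0415 m, L = 0.1446 m, θ = 105.5°: √(L² − r² sin²θ) = 0.13896 m.
v = −0.0415·98.73·0.96363·[1 + 0.0415·-0.26724/0.13896] = -3.6332 m/s.
|v| = 3.6332 m/s.

3.63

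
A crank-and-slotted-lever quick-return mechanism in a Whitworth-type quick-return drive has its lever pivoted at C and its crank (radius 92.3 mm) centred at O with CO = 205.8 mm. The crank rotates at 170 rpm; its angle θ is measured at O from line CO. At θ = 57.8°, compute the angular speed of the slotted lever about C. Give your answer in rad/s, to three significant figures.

4.67

ω = 17.8 rad/s (from 170 rpm).
Crank pin A relative to C: A = (d + r cosθ, r sinθ); lever angle φ = atan2(r sinθ, d + r cosθ).
Differentiating tanφ: φ̇ = rω(d cosθ + r)/(d² + r² + 2dr cosθ).
d² + r² + 2dr cosθ = |CA|² = 0.0711173 m²;  d cosθ + r = +0.20197 m.
|ω_lever| = |0.0923·17.8·+0.20197| / 0.0711173 = 4.6664 rad/s.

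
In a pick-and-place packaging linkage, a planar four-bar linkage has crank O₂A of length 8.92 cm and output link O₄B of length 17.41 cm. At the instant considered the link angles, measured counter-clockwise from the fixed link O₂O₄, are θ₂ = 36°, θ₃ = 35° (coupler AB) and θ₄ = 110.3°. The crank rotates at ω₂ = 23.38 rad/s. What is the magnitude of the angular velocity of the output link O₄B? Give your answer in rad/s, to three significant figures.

ω₂ = 23.38 rad/s
Differentiating the loop-closure r₂e^{iθ₂}+r₃e^{iθ₃}=r₁+r₄e^{iθ₄} gives r₂ω₂e^{iθ₂}+r₃ω₃e^{iθ₃}=r₄ω₄e^{iθ₄}.
Eliminating the other unknown: ω₄ = r₂ω₂ sin(θ₂−θ₃) / [r₄ sin(θ₄−θ₃)].
Numerator sine = +0.01745; denominator sine = +0.96727.
Result = 0.0892·23.38·(+0.01745) / (0.1741·(+0.96727)) = +0.21613 rad/s; magnitude 0.21613 rad/s.

0.216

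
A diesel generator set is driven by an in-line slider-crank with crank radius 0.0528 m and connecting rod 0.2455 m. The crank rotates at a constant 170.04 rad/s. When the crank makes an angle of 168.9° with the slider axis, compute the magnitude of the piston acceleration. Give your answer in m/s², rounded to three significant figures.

1190

ω = 170 rad/s
x(θ) = r cosθ + √(L² − r² sin²θ); with ω constant, a = ω²·d²x/dθ².
d²x/dθ² = −r cosθ − r²(cos2θ)/√u − r⁴ sin²2θ/(4u^{3/2}),  u = L² − r² sin²θ = 0.0601669 m².
Substituting r = 0.0528 m, L = 0.2455 m, θ = 168.9°: d²x/dθ² = +0.04127 m.
a = ω²·d²x/dθ² = (170)²·(+0.04127) = +1193.3 m/s²;  |a| = 1193.3 m/s².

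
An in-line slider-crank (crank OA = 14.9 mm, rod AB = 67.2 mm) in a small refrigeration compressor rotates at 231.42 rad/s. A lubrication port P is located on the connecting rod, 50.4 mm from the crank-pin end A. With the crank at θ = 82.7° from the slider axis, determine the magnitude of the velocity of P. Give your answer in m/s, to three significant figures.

3.50

ω = 231.4 rad/s.  Crank-pin speed |V_A| = rω = 3.4482 m/s, perpendicular to OA.
Rod angle: sinφ = −(r/L) sinθ ⇒ φ = -12.705°; ω_rod = −rω cosθ/√(L²−r²sin²θ) = -6.6836 rad/s.
V_P = V_A + ω_rod × AP, with AP = 0.0504 m along the rod.
Components: V_Px = −rω sinθ − a·ω_rod·sinφ = -3.4943 m/s;  V_Py = rω cosθ + a·ω_rod·cosφ = +0.10953 m/s.
|V_P| = √(V_Px² + V_Py²) = 3.496 m/s.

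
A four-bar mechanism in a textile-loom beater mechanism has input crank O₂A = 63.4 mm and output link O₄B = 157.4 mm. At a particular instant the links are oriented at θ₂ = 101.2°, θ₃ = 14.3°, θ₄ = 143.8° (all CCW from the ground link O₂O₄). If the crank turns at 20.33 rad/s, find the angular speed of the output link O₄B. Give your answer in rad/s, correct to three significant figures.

ω₂ = 20.33 rad/s
Differentiating the loop-closure r₂e^{iθ₂}+r₃e^{iθ₃}=r₁+r₄e^{iθ₄} gives r₂ω₂e^{iθ₂}+r₃ω₃e^{iθ₃}=r₄ω₄e^{iθ₄}.
Eliminating the other unknown: ω₄ = r₂ω₂ sin(θ₂−θ₃) / [r₄ sin(θ₄−θ₃)].
Numerator sine = +0.99854; denominator sine = +0.77162.
Result = 0.0634·20.33·(+0.99854) / (0.1574·(+0.77162)) = +10.597 rad/s; magnitude 10.597 rad/s.

10.6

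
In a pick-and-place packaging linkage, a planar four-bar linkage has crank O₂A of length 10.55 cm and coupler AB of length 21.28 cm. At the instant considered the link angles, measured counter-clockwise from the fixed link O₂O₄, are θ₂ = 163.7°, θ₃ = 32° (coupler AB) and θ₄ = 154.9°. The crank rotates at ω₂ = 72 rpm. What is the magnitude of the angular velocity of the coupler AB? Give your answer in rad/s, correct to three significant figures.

ω₂ = 7.54 rad/s (from 72 rpm).
Differentiating the loop-closure r₂e^{iθ₂}+r₃e^{iθ₃}=r₁+r₄e^{iθ₄} gives r₂ω₂e^{iθ₂}+r₃ω₃e^{iθ₃}=r₄ω₄e^{iθ₄}.
Eliminating the other unknown: ω₃ = r₂ω₂ sin(θ₄−θ₂) / [r₃ sin(θ₃−θ₄)].
Numerator sine = -0.15299; denominator sine = -0.83962.
Result = 0.1055·7.54·(-0.15299) / (0.2128·(-0.83962)) = +0.6811 rad/s; magnitude 0.6811 rad/s.

0.681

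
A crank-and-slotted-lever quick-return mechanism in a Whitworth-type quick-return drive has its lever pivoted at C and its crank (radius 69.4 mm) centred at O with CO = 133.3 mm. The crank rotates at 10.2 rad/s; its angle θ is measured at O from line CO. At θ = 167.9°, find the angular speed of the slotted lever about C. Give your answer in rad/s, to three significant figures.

ω = 10.2 rad/s
Crank pin A relative to C: A = (d + r cosθ, r sinθ); lever angle φ = atan2(r sinθ, d + r cosθ).
Differentiating tanφ: φ̇ = rω(d cosθ + r)/(d² + r² + 2dr cosθ).
d² + r² + 2dr cosθ = |CA|² = 0.00449427 m²;  d cosθ + r = -0.060939 m.
|ω_lever| = |0.0694·10.2·-0.060939| / 0.00449427 = 9.5983 rad/s.

9.60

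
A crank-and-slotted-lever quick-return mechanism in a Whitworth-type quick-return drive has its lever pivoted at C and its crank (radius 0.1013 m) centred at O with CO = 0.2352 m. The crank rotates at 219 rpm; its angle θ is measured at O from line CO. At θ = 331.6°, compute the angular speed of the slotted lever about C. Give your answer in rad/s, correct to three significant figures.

6.66

ω = 22.93 rad/s (from 219 rpm).
Crank pin A relative to C: A = (d + r cosθ, r sinθ); lever angle φ = atan2(r sinθ, d + r cosθ).
Differentiating tanφ: φ̇ = rω(d cosθ + r)/(d² + r² + 2dr cosθ).
d² + r² + 2dr cosθ = |CA|² = 0.107497 m²;  d cosθ + r = +0.30819 m.
|ω_lever| = |0.1013·22.93·+0.30819| / 0.107497 = 6.6605 rad/s.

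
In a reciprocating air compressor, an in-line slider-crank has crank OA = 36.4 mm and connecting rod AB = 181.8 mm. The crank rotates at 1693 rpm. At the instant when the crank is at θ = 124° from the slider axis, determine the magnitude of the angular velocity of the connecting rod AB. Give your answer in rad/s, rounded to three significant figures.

ω = 177.3 rad/s (converted from 1693 rpm).
The rod makes angle φ with the slider axis where L sinφ = r sinθ; differentiating, L cosφ·φ̇ = r ω cosθ.
L cosφ = √(L² − r² sin²θ) = 0.17928 m.
|ω_rod| = r ω |cosθ| / √(L² − r² sin²θ) = 0.0364·177.3·0.55919/0.17928 = 20.129 rad/s.

20.1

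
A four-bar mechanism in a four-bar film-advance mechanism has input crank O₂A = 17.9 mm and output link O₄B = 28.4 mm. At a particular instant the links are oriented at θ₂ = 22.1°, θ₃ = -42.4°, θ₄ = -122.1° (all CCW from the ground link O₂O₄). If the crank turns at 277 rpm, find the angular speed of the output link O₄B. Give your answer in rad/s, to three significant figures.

ω₂ = 29.01 rad/s (from 277 rpm).
Differentiating the loop-closure r₂e^{iθ₂}+r₃e^{iθ₃}=r₁+r₄e^{iθ₄} gives r₂ω₂e^{iθ₂}+r₃ω₃e^{iθ₃}=r₄ω₄e^{iθ₄}.
Eliminating the other unknown: ω₄ = r₂ω₂ sin(θ₂−θ₃) / [r₄ sin(θ₄−θ₃)].
Numerator sine = +0.90259; denominator sine = -0.98389.
Result = 0.0179·29.01·(+0.90259) / (0.0284·(-0.98389)) = -16.772 rad/s; magnitude 16.772 rad/s.

16.8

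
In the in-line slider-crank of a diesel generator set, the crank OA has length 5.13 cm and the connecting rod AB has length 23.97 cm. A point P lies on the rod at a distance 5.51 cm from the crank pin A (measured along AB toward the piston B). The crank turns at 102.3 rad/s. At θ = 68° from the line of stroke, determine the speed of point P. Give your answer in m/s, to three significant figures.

ω = 102.3 rad/s.  Crank-pin speed |V_A| = rω = 5.248 m/s, perpendicular to OA.
Rod angle: sinφ = −(r/L) sinθ ⇒ φ = -11.445°; ω_rod = −rω cosθ/√(L²−r²sin²θ) = -8.368 rad/s.
V_P = V_A + ω_rod × AP, with AP = 0.0551 m along the rod.
Components: V_Px = −rω sinθ − a·ω_rod·sinφ = -4.9573 m/s;  V_Py = rω cosθ + a·ω_rod·cosφ = +1.514 m/s.
|V_P| = √(V_Px² + V_Py²) = 5.1834 m/s.

5.18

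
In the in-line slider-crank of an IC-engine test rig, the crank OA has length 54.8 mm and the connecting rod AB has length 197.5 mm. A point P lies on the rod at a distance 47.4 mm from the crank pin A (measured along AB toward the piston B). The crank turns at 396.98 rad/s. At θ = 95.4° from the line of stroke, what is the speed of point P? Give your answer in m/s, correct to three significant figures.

21.6

ω = 397 rad/s.  Crank-pin speed |V_A| = rω = 21.755 m/s, perpendicular to OA.
Rod angle: sinφ = −(r/L) sinθ ⇒ φ = -16.036°; ω_rod = −rω cosθ/√(L²−r²sin²θ) = +10.786 rad/s.
V_P = V_A + ω_rod × AP, with AP = 0.0474 m along the rod.
Components: V_Px = −rω sinθ − a·ω_rod·sinφ = -21.517 m/s;  V_Py = rω cosθ + a·ω_rod·cosφ = -1.5559 m/s.
|V_P| = √(V_Px² + V_Py²) = 21.573 m/s.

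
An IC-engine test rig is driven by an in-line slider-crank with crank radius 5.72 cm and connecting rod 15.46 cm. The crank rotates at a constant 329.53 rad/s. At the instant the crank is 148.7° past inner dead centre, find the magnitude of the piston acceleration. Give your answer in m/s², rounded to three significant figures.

4160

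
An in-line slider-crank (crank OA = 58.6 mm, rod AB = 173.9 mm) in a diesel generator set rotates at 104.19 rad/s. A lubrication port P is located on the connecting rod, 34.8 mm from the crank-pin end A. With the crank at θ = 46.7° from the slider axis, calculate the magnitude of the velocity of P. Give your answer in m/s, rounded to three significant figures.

ω = 104.2 rad/s.  Crank-pin speed |V_A| = rω = 6.1055 m/s, perpendicular to OA.
Rod angle: sinφ = −(r/L) sinθ ⇒ φ = -14.196°; ω_rod = −rω cosθ/√(L²−r²sin²θ) = -24.837 rad/s.
V_P = V_A + ω_rod × AP, with AP = 0.0348 m along the rod.
Components: V_Px = −rω sinθ − a·ω_rod·sinφ = -4.6554 m/s;  V_Py = rω cosθ + a·ω_rod·cosφ = +3.3493 m/s.
|V_P| = √(V_Px² + V_Py²) = 5.7351 m/s.

5.74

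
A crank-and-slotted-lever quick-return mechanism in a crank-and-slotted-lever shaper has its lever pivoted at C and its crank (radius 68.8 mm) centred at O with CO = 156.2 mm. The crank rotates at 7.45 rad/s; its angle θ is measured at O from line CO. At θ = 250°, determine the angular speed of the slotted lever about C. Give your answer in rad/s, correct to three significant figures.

0.362

ω = 7.45 rad/s
Crank pin A relative to C: A = (d + r cosθ, r sinθ); lever angle φ = atan2(r sinθ, d + r cosθ).
Differentiating tanφ: φ̇ = rω(d cosθ + r)/(d² + r² + 2dr cosθ).
d² + r² + 2dr cosθ = |CA|² = 0.0217808 m²;  d cosθ + r = +0.015376 m.
|ω_lever| = |0.0688·7.45·+0.015376| / 0.0217808 = 0.36185 rad/s.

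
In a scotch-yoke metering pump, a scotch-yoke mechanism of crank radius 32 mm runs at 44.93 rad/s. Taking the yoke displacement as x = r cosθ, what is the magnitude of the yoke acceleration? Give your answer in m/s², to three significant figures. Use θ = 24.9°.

58.6

ω = 44.93 rad/s
x = r cosθ ⇒ ẍ = −rω² cosθ (ω constant).
|a| = rω²|cosθ| = 0.032·(44.93)²·|cos 24.9°| = 58.594 m/s².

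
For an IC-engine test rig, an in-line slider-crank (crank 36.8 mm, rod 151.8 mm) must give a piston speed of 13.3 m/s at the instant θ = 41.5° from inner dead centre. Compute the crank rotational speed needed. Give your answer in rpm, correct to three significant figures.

4400

For an in-line slider-crank, |v_piston| = rω|sinθ|·[1 + r cosθ/√(L² − r² sin²θ)].
With r = 0.0368 m, L = 0.1518 m, θ = 41.5°: the bracketed kinematic factor |dx/dθ| = 0.02887 m.
ω = v/|dx/dθ| = 13.3/0.02887 = 460.69 rad/s.
N = 60ω/(2π) = 4399.2 rpm.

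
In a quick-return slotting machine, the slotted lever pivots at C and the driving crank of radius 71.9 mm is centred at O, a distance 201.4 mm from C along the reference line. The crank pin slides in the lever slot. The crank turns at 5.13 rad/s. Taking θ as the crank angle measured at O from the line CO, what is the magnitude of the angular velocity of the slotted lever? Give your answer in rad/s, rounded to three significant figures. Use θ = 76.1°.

ω = 5.13 rad/s
Crank pin A relative to C: A = (d + r cosθ, r sinθ); lever angle φ = atan2(r sinθ, d + r cosθ).
Differentiating tanφ: φ̇ = rω(d cosθ + r)/(d² + r² + 2dr cosθ).
d² + r² + 2dr cosθ = |CA|² = 0.0526889 m²;  d cosθ + r = +0.12028 m.
|ω_lever| = |0.0719·5.13·+0.12028| / 0.0526889 = 0.84203 rad/s.

0.842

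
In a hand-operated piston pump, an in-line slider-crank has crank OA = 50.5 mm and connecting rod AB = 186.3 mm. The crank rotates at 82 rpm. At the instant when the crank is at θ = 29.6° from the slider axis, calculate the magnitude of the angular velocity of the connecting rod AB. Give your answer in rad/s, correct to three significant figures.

2.04

ω = 8.587 rad/s (converted from 82 rpm).
The rod makes angle φ with the slider axis where L sinφ = r sinθ; differentiating, L cosφ·φ̇ = r ω cosθ.
L cosφ = √(L² − r² sin²θ) = 0.18462 m.
|ω_rod| = r ω |cosθ| / √(L² − r² sin²θ) = 0.0505·8.587·0.86949/0.18462 = 2.0423 rad/s.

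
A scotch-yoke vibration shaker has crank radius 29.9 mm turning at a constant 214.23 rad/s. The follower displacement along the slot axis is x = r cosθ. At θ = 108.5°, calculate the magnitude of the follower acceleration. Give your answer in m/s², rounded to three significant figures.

ω = 214.2 rad/s
x = r cosθ ⇒ ẍ = −rω² cosθ (ω constant).
|a| = rω²|cosθ| = 0.0299·(214.2)²·|cos 108.5°| = 435.42 m/s².

435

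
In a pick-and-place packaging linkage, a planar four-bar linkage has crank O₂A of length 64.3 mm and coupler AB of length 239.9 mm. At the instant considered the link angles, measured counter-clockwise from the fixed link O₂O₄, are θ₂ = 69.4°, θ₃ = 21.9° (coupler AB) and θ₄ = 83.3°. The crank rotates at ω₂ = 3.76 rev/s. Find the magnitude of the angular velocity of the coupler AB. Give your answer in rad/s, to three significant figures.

ω₂ = 23.62 rad/s (from 3.76 rev/s).
Differentiating the loop-closure r₂e^{iθ₂}+r₃e^{iθ₃}=r₁+r₄e^{iθ₄} gives r₂ω₂e^{iθ₂}+r₃ω₃e^{iθ₃}=r₄ω₄e^{iθ₄}.
Eliminating the other unknown: ω₃ = r₂ω₂ sin(θ₄−θ₂) / [r₃ sin(θ₃−θ₄)].
Numerator sine = +0.24023; denominator sine = -0.87798.
Result = 0.0643·23.62·(+0.24023) / (0.2399·(-0.87798)) = -1.7326 rad/s; magnitude 1.7326 rad/s.

1.73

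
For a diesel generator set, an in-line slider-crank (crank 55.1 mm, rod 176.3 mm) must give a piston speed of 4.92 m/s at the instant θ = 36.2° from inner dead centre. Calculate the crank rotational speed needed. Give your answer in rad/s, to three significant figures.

120

For an in-line slider-crank, |v_piston| = rω|sinθ|·[1 + r cosθ/√(L² − r² sin²θ)].
With r = 0.0551 m, L = 0.1763 m, θ = 36.2°: the bracketed kinematic factor |dx/dθ| = 0.040893 m.
ω = v/|dx/dθ| = 4.92/0.040893 = 120.31 rad/s.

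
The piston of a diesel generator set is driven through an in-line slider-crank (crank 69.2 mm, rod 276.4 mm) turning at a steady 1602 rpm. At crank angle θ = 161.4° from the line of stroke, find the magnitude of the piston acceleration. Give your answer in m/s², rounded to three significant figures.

ω = 2π·1602/60 = 167.8 rad/s
x(θ) = r cosθ + √(L² − r² sin²θ); with ω constant, a = ω²·d²x/dθ².
d²x/dθ² = −r cosθ − r²(cos2θ)/√u − r⁴ sin²2θ/(4u^{3/2}),  u = L² − r² sin²θ = 0.0759098 m².
Substituting r = 0.0692 m, L = 0.2764 m, θ = 161.4°: d²x/dθ² = +0.051641 m.
a = ω²·d²x/dθ² = (167.8)²·(+0.051641) = +1453.4 m/s²;  |a| = 1453.4 m/s².

1450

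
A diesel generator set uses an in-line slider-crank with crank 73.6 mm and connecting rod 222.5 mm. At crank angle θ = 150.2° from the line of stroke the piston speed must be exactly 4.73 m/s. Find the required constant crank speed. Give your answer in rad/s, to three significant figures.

For an in-line slider-crank, |v_piston| = rω|sinθ|·[1 + r cosθ/√(L² − r² sin²θ)].
With r = 0.0736 m, L = 0.2225 m, θ = 150.2°: the bracketed kinematic factor |dx/dθ| = 0.025933 m.
ω = v/|dx/dθ| = 4.73/0.025933 = 182.39 rad/s.

182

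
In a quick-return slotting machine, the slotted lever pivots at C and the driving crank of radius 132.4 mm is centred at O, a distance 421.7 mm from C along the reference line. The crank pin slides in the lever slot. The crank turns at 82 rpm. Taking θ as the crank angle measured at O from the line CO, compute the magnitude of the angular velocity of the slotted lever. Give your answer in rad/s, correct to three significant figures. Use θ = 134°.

ω = 8.587 rad/s (from 82 rpm).
Crank pin A relative to C: A = (d + r cosθ, r sinθ); lever angle φ = atan2(r sinθ, d + r cosθ).
Differentiating tanφ: φ̇ = rω(d cosθ + r)/(d² + r² + 2dr cosθ).
d² + r² + 2dr cosθ = |CA|² = 0.117791 m²;  d cosθ + r = -0.16054 m.
|ω_lever| = |0.1324·8.587·-0.16054| / 0.117791 = 1.5495 rad/s.

1.55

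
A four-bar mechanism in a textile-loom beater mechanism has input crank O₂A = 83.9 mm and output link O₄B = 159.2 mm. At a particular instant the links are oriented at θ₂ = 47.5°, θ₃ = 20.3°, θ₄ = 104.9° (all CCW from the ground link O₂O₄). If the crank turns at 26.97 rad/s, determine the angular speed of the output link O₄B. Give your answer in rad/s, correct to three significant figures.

6.53

ω₂ = 26.97 rad/s
Differentiating the loop-closure r₂e^{iθ₂}+r₃e^{iθ₃}=r₁+r₄e^{iθ₄} gives r₂ω₂e^{iθ₂}+r₃ω₃e^{iθ₃}=r₄ω₄e^{iθ₄}.
Eliminating the other unknown: ω₄ = r₂ω₂ sin(θ₂−θ₃) / [r₄ sin(θ₄−θ₃)].
Numerator sine = +0.45710; denominator sine = +0.99556.
Result = 0.0839·26.97·(+0.45710) / (0.1592·(+0.99556)) = +6.5259 rad/s; magnitude 6.5259 rad/s.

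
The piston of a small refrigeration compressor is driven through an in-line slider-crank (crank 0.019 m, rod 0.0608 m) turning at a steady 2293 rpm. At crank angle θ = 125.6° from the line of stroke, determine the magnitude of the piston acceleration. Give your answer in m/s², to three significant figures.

ω = 2π·2293/60 = 240.1 rad/s
x(θ) = r cosθ + √(L² − r² sin²θ); with ω constant, a = ω²·d²x/dθ².
d²x/dθ² = −r cosθ − r²(cos2θ)/√u − r⁴ sin²2θ/(4u^{3/2}),  u = L² − r² sin²θ = 0.00345797 m².
Substituting r = 0.019 m, L = 0.0608 m, θ = 125.6°: d²x/dθ² = +0.012895 m.
a = ω²·d²x/dθ² = (240.1)²·(+0.012895) = +743.52 m/s²;  |a| = 743.52 m/s².

744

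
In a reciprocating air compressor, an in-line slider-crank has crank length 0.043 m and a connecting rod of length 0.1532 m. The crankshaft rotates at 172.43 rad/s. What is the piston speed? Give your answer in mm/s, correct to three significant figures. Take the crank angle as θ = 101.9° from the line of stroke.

ω = 172.4 rad/s
For an in-line slider-crank, x = r cosθ + √(L² − r² sin²θ), so v = −rω sinθ·[1 + r cosθ/√(L² − r² sin²θ)].
With r = 0.043 m, L = 0.1532 m, θ = 101.9°: √(L² − r² sin²θ) = 0.14731 m.
v = −0.043·172.4·0.97851·[1 + 0.043·-0.20620/0.14731] = -6.8184 m/s.
|v| = 6.8184 m/s = 6818.4 mm/s.

6820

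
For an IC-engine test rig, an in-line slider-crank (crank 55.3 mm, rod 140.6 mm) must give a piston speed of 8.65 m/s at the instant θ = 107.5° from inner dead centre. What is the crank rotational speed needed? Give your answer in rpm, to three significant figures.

1800

For an in-line slider-crank, |v_piston| = rω|sinθ|·[1 + r cosθ/√(L² − r² sin²θ)].
With r = 0.0553 m, L = 0.1406 m, θ = 107.5°: the bracketed kinematic factor |dx/dθ| = 0.046011 m.
ω = v/|dx/dθ| = 8.65/0.046011 = 188 rad/s.
N = 60ω/(2π) = 1795.2 rpm.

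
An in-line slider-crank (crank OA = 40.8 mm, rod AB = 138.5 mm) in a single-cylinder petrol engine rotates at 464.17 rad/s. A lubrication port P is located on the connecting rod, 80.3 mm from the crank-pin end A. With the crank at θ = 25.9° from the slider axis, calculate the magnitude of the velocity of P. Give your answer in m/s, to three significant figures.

ω = 464.2 rad/s.  Crank-pin speed |V_A| = rω = 18.938 m/s, perpendicular to OA.
Rod angle: sinφ = −(r/L) sinθ ⇒ φ = -7.393°; ω_rod = −rω cosθ/√(L²−r²sin²θ) = -124.03 rad/s.
V_P = V_A + ω_rod × AP, with AP = 0.0803 m along the rod.
Components: V_Px = −rω sinθ − a·ω_rod·sinφ = -9.5538 m/s;  V_Py = rω cosθ + a·ω_rod·cosφ = +7.1588 m/s.
|V_P| = √(V_Px² + V_Py²) = 11.938 m/s.

11.9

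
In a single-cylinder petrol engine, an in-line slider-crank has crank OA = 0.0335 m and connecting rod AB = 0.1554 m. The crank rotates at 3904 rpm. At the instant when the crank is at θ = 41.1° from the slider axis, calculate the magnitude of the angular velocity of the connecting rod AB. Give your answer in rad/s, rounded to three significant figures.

ω = 408.8 rad/s (converted from 3904 rpm).
The rod makes angle φ with the slider axis where L sinφ = r sinθ; differentiating, L cosφ·φ̇ = r ω cosθ.
L cosφ = √(L² − r² sin²θ) = 0.15383 m.
|ω_rod| = r ω |cosθ| / √(L² − r² sin²θ) = 0.0335·408.8·0.75356/0.15383 = 67.09 rad/s.

67.1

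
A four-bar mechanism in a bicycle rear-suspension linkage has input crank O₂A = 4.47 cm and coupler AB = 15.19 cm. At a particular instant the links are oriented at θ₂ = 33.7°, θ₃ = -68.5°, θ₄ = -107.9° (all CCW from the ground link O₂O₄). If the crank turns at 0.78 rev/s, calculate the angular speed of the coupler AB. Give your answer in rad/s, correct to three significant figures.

ω₂ = 4.901 rad/s (from 0.78 rev/s).
Differentiating the loop-closure r₂e^{iθ₂}+r₃e^{iθ₃}=r₁+r₄e^{iθ₄} gives r₂ω₂e^{iθ₂}+r₃ω₃e^{iθ₃}=r₄ω₄e^{iθ₄}.
Eliminating the other unknown: ω₃ = r₂ω₂ sin(θ₄−θ₂) / [r₃ sin(θ₃−θ₄)].
Numerator sine = -0.62115; denominator sine = +0.63473.
Result = 0.0447·4.901·(-0.62115) / (0.1519·(+0.63473)) = -1.4113 rad/s; magnitude 1.4113 rad/s.

1.41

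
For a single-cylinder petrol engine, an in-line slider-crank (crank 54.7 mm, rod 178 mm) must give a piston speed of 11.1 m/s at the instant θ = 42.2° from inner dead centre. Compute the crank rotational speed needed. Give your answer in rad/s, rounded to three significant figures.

245

For an in-line slider-crank, |v_piston| = rω|sinθ|·[1 + r cosθ/√(L² − r² sin²θ)].
With r = 0.0547 m, L = 0.178 m, θ = 42.2°: the bracketed kinematic factor |dx/dθ| = 0.045292 m.
ω = v/|dx/dθ| = 11.1/0.045292 = 245.08 rad/s.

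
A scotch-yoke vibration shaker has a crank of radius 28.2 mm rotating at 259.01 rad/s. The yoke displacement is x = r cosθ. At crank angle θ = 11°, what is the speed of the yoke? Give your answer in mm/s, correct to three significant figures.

ω = 259 rad/s
x = r cosθ ⇒ ẋ = −rω sinθ.
|v| = rω|sinθ| = 0.0282·259·|sin 11°| = 1.3937 m/s = 1393.7 mm/s.

1390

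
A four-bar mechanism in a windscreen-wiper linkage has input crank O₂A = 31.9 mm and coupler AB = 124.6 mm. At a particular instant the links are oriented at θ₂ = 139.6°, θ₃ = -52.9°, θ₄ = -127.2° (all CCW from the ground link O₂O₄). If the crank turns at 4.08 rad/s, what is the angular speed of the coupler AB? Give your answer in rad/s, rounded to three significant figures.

1.08

ω₂ = 4.08 rad/s
Differentiating the loop-closure r₂e^{iθ₂}+r₃e^{iθ₃}=r₁+r₄e^{iθ₄} gives r₂ω₂e^{iθ₂}+r₃ω₃e^{iθ₃}=r₄ω₄e^{iθ₄}.
Eliminating the other unknown: ω₃ = r₂ω₂ sin(θ₄−θ₂) / [r₃ sin(θ₃−θ₄)].
Numerator sine = +0.99844; denominator sine = +0.96269.
Result = 0.0319·4.08·(+0.99844) / (0.1246·(+0.96269)) = +1.0833 rad/s; magnitude 1.0833 rad/s.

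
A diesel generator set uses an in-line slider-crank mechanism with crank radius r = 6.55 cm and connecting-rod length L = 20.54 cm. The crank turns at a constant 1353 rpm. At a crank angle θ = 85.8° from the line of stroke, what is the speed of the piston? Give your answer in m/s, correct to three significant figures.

9.48

ω = 2π·1353/60 = 141.7 rad/s
For an in-line slider-crank, x = r cosθ + √(L² − r² sin²θ), so v = −rω sinθ·[1 + r cosθ/√(L² − r² sin²θ)].
With r = 0.0655 m, L = 0.2054 m, θ = 85.8°: √(L² − r² sin²θ) = 0.19474 m.
v = −0.0655·141.7·0.99731·[1 + 0.0655·0.07324/0.19474] = -9.4835 m/s.
|v| = 9.4835 m/s.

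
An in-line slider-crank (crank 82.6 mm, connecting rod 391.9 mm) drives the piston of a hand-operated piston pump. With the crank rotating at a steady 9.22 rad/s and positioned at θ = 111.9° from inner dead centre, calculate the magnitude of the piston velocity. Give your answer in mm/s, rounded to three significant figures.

650

ω = 9.22 rad/s
For an in-line slider-crank, x = r cosθ + √(L² − r² sin²θ), so v = −rω sinθ·[1 + r cosθ/√(L² − r² sin²θ)].
With r = 0.0826 m, L = 0.3919 m, θ = 111.9°: √(L² − r² sin²θ) = 0.38433 m.
v = −0.0826·9.22·0.92784·[1 + 0.0826·-0.37299/0.38433] = -0.64997 m/s.
|v| = 0.64997 m/s = 649.97 mm/s.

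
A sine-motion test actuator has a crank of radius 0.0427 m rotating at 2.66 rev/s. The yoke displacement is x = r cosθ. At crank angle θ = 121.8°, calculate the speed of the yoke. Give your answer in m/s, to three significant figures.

ω = 16.71 rad/s (from 2.66 rev/s).
x = r cosθ ⇒ ẋ = −rω sinθ.
|v| = rω|sinθ| = 0.0427·16.71·|sin 121.8°| = 0.60653 m/s.

0.607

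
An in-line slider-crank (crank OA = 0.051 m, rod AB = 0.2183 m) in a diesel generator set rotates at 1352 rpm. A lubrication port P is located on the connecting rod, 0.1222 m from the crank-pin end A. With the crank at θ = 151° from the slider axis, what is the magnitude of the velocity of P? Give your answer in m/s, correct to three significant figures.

ω = 141.6 rad/s.  Crank-pin speed |V_A| = rω = 7.2206 m/s, perpendicular to OA.
Rod angle: sinφ = −(r/L) sinθ ⇒ φ = -6.503°; ω_rod = −rω cosθ/√(L²−r²sin²θ) = +29.117 rad/s.
V_P = V_A + ω_rod × AP, with AP = 0.1222 m along the rod.
Components: V_Px = −rω sinθ − a·ω_rod·sinφ = -3.0976 m/s;  V_Py = rω cosθ + a·ω_rod·cosφ = -2.7801 m/s.
|V_P| = √(V_Px² + V_Py²) = 4.1623 m/s.

4.16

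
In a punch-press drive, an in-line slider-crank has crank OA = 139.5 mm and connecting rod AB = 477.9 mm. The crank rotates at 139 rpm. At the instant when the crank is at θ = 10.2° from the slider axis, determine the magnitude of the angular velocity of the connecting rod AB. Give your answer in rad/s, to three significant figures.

4.19

ω = 14.56 rad/s (converted from 139 rpm).
The rod makes angle φ with the slider axis where L sinφ = r sinθ; differentiating, L cosφ·φ̇ = r ω cosθ.
L cosφ = √(L² − r² sin²θ) = 0.47726 m.
|ω_rod| = r ω |cosθ| / √(L² − r² sin²θ) = 0.1395·14.56·0.98420/0.47726 = 4.1874 rad/s.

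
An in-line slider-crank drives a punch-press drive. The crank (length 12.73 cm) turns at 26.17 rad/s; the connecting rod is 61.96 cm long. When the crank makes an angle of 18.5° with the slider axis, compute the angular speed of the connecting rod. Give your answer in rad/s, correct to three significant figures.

ω = 26.17 rad/s
The rod makes angle φ with the slider axis where L sinφ = r sinθ; differentiating, L cosφ·φ̇ = r ω cosθ.
L cosφ = √(L² − r² sin²θ) = 0.61828 m.
|ω_rod| = r ω |cosθ| / √(L² − r² sin²θ) = 0.1273·26.17·0.94832/0.61828 = 5.1098 rad/s.

5.11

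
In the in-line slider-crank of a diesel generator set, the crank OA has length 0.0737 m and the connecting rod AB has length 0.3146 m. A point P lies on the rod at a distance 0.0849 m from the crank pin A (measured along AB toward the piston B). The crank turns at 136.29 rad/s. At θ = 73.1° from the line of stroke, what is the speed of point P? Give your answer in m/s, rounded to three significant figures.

10.0

ω = 136.3 rad/s.  Crank-pin speed |V_A| = rω = 10.045 m/s, perpendicular to OA.
Rod angle: sinφ = −(r/L) sinθ ⇒ φ = -12.953°; ω_rod = −rω cosθ/√(L²−r²sin²θ) = -9.5239 rad/s.
V_P = V_A + ω_rod × AP, with AP = 0.0849 m along the rod.
Components: V_Px = −rω sinθ − a·ω_rod·sinφ = -9.792 m/s;  V_Py = rω cosθ + a·ω_rod·cosφ = +2.132 m/s.
|V_P| = √(V_Px² + V_Py²) = 10.021 m/s.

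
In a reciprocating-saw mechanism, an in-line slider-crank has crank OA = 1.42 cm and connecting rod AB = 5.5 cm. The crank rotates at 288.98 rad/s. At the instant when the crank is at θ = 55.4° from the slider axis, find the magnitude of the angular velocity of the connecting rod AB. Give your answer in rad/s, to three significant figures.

ω = 289 rad/s
The rod makes angle φ with the slider axis where L sinφ = r sinθ; differentiating, L cosφ·φ̇ = r ω cosθ.
L cosφ = √(L² − r² sin²θ) = 0.053744 m.
|ω_rod| = r ω |cosθ| / √(L² − r² sin²θ) = 0.0142·289·0.56784/0.053744 = 43.357 rad/s.

43.4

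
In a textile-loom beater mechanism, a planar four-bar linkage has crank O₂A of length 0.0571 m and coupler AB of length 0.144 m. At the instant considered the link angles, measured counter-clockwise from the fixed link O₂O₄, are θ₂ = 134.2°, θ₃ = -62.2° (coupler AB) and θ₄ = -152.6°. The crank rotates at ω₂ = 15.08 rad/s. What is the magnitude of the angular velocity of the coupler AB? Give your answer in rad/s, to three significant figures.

ω₂ = 15.08 rad/s
Differentiating the loop-closure r₂e^{iθ₂}+r₃e^{iθ₃}=r₁+r₄e^{iθ₄} gives r₂ω₂e^{iθ₂}+r₃ω₃e^{iθ₃}=r₄ω₄e^{iθ₄}.
Eliminating the other unknown: ω₃ = r₂ω₂ sin(θ₄−θ₂) / [r₃ sin(θ₃−θ₄)].
Numerator sine = +0.95732; denominator sine = +0.99998.
Result = 0.0571·15.08·(+0.95732) / (0.144·(+0.99998)) = +5.7246 rad/s; magnitude 5.7246 rad/s.

5.72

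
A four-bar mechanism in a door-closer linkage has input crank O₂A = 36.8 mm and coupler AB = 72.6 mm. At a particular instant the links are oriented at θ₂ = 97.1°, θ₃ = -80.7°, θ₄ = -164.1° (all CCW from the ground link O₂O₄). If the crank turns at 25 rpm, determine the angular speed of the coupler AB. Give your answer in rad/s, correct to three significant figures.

1.32

ω₂ = 2.618 rad/s (from 25 rpm).
Differentiating the loop-closure r₂e^{iθ₂}+r₃e^{iθ₃}=r₁+r₄e^{iθ₄} gives r₂ω₂e^{iθ₂}+r₃ω₃e^{iθ₃}=r₄ω₄e^{iθ₄}.
Eliminating the other unknown: ω₃ = r₂ω₂ sin(θ₄−θ₂) / [r₃ sin(θ₃−θ₄)].
Numerator sine = +0.98823; denominator sine = +0.99337.
Result = 0.0368·2.618·(+0.98823) / (0.0726·(+0.99337)) = +1.3202 rad/s; magnitude 1.3202 rad/s.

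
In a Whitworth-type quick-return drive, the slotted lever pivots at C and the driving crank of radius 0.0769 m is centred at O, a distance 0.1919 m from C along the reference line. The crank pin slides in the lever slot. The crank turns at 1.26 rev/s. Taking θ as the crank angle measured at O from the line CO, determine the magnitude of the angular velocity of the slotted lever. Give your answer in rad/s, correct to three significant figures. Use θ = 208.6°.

3.31

ω = 7.917 rad/s (from 1.26 rev/s).
Crank pin A relative to C: A = (d + r cosθ, r sinθ); lever angle φ = atan2(r sinθ, d + r cosθ).
Differentiating tanφ: φ̇ = rω(d cosθ + r)/(d² + r² + 2dr cosθ).
d² + r² + 2dr cosθ = |CA|² = 0.0168262 m²;  d cosθ + r = -0.091585 m.
|ω_lever| = |0.0769·7.917·-0.091585| / 0.0168262 = 3.3137 rad/s.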